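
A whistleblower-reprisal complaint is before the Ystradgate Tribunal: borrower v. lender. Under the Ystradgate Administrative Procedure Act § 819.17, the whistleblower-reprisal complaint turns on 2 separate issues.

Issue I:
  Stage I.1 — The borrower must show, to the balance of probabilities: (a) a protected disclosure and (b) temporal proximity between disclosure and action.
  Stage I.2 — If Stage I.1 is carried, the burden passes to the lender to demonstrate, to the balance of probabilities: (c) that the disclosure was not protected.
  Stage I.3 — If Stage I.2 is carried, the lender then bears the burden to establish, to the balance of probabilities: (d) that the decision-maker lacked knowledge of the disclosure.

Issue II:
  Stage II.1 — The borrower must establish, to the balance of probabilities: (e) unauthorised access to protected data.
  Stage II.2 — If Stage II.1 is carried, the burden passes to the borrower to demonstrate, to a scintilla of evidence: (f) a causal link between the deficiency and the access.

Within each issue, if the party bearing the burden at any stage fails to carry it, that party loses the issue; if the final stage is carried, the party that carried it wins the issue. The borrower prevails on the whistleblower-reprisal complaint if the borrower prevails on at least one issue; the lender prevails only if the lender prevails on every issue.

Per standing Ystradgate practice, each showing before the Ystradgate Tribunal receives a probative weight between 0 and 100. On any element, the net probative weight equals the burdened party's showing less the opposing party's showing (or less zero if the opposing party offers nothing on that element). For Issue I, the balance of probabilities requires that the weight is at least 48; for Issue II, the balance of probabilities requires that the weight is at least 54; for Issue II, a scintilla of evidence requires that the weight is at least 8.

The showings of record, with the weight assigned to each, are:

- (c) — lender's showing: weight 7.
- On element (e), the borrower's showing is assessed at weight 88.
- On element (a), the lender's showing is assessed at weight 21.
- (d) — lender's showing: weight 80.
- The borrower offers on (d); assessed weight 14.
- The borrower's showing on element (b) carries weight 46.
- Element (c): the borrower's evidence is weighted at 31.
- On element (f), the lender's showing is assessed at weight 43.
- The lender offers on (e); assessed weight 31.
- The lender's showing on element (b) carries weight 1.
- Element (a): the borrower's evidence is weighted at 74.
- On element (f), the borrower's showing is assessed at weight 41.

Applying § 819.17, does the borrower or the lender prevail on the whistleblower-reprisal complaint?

lender

— Issue I —
At Stage I.1 the borrower must meet the balance of probabilities (weight is at least 48): on (a) the weight is 74 less the opposing 21 gives net 53, which does reach 48, so (a) meets the standard; on (b) the weight is 46 less the opposing 1 gives net 45, which does not reach 48, so (b) does not meet the standard.
  The borrower does not carry Stage I.1.
The lender prevails on this issue.
— Issue II —
Stage II.1 (borrower, the balance of probabilities, weight is at least 54): (e) net 88−31=57 ≥ 54 — meets.
  Stage II.1 carried; the burden remains with the borrower.
Stage II.2 (borrower, a scintilla of evidence, weight is at least 8): (f) net 41−43=-2 < 8 — fails.
  The borrower does not carry Stage II.2.
So the lender prevails on this issue.
Per-issue: Issue I → lender; Issue II → lender. The borrower must prevail on at least one issue; overall, the lender prevails.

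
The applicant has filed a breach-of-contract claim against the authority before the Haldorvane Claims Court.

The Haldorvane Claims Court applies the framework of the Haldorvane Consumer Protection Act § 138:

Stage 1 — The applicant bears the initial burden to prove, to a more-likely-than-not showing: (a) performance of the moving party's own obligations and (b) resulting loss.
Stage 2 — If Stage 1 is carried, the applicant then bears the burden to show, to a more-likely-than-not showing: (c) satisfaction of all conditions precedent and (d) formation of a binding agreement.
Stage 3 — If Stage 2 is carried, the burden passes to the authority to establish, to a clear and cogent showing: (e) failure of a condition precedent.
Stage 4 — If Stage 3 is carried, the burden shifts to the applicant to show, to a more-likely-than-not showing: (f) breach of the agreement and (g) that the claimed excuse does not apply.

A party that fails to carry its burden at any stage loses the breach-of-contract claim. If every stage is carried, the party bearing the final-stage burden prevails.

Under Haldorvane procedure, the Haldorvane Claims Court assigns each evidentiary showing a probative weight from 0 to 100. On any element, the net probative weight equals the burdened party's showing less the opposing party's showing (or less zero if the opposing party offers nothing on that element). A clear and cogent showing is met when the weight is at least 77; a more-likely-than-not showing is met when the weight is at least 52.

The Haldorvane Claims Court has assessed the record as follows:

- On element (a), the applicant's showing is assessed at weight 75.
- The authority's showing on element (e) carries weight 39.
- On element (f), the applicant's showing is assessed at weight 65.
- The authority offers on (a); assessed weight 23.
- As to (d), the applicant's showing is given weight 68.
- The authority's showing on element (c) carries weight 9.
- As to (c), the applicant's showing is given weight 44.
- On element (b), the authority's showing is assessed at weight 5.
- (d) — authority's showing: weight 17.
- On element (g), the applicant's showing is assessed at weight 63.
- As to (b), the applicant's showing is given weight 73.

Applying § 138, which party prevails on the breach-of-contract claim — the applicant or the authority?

authority

Stage 1 (applicant, a more-likely-than-not showing, weight is at least 52): (a) net 75−23=52 ≥ 52 — meets; (b) net 73−5=68 ≥ 52 — meets.
  Stage 1 is satisfied; the applicant continues to bear the burden.
Stage 2 (applicant, a more-likely-than-not showing, weight is at least 52): (c) net 44−9=35 < 52 — fails; (d) net 68−17=51 < 52 — fails.
  Stage 2 not carried; the applicant fails its burden.
The authority prevails.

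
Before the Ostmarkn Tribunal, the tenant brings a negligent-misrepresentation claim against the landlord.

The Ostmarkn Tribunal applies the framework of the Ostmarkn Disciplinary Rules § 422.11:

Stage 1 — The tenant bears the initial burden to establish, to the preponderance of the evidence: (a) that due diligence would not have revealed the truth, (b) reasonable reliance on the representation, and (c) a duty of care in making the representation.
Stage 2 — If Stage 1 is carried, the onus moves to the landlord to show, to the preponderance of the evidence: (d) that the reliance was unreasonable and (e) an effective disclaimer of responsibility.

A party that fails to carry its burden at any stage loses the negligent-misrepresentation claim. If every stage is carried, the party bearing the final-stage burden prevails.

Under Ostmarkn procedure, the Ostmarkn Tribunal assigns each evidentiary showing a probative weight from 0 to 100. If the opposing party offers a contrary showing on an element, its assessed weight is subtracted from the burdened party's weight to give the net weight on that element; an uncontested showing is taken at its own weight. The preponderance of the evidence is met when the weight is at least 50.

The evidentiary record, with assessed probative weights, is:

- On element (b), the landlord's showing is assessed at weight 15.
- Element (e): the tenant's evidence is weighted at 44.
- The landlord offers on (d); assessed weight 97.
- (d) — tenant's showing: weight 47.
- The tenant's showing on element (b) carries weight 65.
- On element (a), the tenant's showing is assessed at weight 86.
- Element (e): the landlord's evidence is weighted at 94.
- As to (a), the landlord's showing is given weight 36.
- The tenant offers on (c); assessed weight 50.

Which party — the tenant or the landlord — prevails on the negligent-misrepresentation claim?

Stage 1 (tenant, the preponderance of the evidence, weight is at least 50): (a) net 86−36=50 ≥ 50 — meets; (b) net 65−15=50 ≥ 50 — meets; (c) 50 ≥ 50 — meets.
  The tenant carries Stage 1; the landlord now bears the burden.
Stage 2 (landlord, the preponderance of the evidence, weight is at least 50): (d) net 97−47=50 ≥ 50 — meets; (e) net 94−44=50 ≥ 50 — meets.
  All elements met at the final stage.
With every stage satisfied, the landlord prevails.

landlord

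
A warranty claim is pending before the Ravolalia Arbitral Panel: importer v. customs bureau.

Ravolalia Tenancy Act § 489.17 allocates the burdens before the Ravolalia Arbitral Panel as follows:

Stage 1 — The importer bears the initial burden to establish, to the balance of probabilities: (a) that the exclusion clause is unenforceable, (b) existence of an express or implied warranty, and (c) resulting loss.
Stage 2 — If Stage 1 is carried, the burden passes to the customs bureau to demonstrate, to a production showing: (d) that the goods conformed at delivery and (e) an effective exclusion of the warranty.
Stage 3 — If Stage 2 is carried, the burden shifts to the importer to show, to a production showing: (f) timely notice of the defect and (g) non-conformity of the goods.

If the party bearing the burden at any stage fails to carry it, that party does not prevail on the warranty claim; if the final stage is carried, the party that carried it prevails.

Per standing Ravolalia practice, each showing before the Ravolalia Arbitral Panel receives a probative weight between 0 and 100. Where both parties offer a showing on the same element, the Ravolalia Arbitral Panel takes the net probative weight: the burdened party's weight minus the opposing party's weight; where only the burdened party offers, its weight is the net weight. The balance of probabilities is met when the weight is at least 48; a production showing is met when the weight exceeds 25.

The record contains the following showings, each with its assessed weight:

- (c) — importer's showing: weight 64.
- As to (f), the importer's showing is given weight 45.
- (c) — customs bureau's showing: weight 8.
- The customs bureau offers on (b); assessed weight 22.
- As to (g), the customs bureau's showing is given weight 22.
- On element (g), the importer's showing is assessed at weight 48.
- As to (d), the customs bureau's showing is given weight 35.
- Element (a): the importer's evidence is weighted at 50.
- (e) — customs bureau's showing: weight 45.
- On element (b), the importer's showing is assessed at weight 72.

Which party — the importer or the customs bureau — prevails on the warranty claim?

Stage 1 (importer, the balance of probabilities, weight is at least 48): (a) 50 ≥ 48 — meets; (b) net 72−22=50 ≥ 48 — meets; (c) net 64−8=56 ≥ 48 — meets.
  All elements met. The burden passes to the customs bureau.
Stage 2 (customs bureau, a production showing, weight exceeds 25): (d) 35 > 25 — meets; (e) 45 > 25 — meets.
  Stage 2 carried; the burden shifts to the importer.
Stage 3 (importer, a production showing, weight exceeds 25): (f) 45 > 25 — meets; (g) net 48−22=26 > 25 — meets.
  The importer carries the last stage.
With every stage satisfied, the importer prevails.

importer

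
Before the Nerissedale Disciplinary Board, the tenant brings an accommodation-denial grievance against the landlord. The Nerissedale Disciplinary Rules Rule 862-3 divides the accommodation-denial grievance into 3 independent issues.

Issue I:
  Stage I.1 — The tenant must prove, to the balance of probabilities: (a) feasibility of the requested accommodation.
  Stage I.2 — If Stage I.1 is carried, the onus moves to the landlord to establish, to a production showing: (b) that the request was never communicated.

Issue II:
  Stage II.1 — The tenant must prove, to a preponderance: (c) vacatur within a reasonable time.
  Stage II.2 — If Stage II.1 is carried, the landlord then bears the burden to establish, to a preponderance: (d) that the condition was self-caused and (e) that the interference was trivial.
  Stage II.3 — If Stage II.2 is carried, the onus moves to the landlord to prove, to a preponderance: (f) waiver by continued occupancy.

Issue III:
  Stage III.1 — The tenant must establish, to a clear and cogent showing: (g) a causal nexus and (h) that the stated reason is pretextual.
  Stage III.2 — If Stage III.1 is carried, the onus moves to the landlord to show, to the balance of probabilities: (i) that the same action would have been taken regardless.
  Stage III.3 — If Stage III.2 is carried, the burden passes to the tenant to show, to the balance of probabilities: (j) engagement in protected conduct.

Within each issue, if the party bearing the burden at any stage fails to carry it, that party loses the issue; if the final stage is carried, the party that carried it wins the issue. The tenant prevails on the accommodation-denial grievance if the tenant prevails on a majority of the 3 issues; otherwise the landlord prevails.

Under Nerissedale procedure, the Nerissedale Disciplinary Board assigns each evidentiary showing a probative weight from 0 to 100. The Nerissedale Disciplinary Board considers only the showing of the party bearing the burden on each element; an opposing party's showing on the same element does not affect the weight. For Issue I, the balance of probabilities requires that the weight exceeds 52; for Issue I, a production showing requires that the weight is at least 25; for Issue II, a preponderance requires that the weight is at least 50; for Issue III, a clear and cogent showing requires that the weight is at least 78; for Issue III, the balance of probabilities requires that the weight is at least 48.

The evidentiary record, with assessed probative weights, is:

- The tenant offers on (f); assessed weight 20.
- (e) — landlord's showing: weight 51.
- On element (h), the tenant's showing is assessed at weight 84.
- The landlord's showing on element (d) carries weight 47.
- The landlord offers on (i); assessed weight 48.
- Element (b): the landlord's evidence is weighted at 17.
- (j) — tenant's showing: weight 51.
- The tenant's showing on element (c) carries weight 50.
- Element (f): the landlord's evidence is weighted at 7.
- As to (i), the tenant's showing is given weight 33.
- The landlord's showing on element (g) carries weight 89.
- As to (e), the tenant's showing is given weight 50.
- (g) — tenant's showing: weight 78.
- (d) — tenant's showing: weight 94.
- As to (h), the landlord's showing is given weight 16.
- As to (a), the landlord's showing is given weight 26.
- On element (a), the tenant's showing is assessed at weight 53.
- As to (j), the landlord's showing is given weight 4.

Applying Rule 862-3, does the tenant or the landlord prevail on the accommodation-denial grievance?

tenant

— Issue I —
Stage I.1 (tenant, the balance of probabilities, weight exceeds 52): (a) 53 (landlord's 26 disregarded) > 52 — meets.
  The tenant carries Stage I.1; the landlord now bears the burden.
Stage I.2 (landlord, a production showing, weight is at least 25): (b) 17 < 25 — fails.
  Stage I.2 not carried; the landlord fails its burden.
So the tenant prevails on this issue.
— Issue II —
At Stage II.1 the tenant must meet a preponderance (weight is at least 50): on (c) the weight is 50, which does reach 50, so (c) meets the standard.
  The tenant carries Stage II.1; the landlord now bears the burden.
At Stage II.2 the landlord must meet a preponderance (weight is at least 50): on (d) the weight is 47 (the tenant's 94 is given no effect), < 50, so (d) does not meet the standard; on (e) the weight is 51 (the tenant's 50 is given no effect), which does reach 50, so (e) meets the standard.
  The landlord does not carry Stage II.2.
So the tenant prevails on this issue.
— Issue III —
Stage III.1 — burden on tenant; standard: a clear and cogent showing (weight is at least 78).
    (g): 78 (landlord's 89 disregarded) ≥ 78 [met]
    (h): 84 (landlord's 16 disregarded) ≥ 78 [met]
  Stage III.1 is satisfied; the onus moves to the landlord.
Stage III.2 — burden on landlord; standard: the balance of probabilities (weight is at least 48).
    (i): 48 (tenant's 33 disregarded) ≥ 48 [met]
  The landlord carries Stage III.2; the tenant now bears the burden.
Stage III.3 — burden on tenant; standard: the balance of probabilities (weight is at least 48).
    (j): 51 (landlord's 4 disregarded) ≥ 48 [met]
  Stage III.3 carried; the final stage is satisfied.
With every stage satisfied, the tenant prevails on this issue.
Per-issue: Issue I → tenant; Issue II → tenant; Issue III → tenant. The tenant must prevail on a majority of issues; overall, the tenant prevails.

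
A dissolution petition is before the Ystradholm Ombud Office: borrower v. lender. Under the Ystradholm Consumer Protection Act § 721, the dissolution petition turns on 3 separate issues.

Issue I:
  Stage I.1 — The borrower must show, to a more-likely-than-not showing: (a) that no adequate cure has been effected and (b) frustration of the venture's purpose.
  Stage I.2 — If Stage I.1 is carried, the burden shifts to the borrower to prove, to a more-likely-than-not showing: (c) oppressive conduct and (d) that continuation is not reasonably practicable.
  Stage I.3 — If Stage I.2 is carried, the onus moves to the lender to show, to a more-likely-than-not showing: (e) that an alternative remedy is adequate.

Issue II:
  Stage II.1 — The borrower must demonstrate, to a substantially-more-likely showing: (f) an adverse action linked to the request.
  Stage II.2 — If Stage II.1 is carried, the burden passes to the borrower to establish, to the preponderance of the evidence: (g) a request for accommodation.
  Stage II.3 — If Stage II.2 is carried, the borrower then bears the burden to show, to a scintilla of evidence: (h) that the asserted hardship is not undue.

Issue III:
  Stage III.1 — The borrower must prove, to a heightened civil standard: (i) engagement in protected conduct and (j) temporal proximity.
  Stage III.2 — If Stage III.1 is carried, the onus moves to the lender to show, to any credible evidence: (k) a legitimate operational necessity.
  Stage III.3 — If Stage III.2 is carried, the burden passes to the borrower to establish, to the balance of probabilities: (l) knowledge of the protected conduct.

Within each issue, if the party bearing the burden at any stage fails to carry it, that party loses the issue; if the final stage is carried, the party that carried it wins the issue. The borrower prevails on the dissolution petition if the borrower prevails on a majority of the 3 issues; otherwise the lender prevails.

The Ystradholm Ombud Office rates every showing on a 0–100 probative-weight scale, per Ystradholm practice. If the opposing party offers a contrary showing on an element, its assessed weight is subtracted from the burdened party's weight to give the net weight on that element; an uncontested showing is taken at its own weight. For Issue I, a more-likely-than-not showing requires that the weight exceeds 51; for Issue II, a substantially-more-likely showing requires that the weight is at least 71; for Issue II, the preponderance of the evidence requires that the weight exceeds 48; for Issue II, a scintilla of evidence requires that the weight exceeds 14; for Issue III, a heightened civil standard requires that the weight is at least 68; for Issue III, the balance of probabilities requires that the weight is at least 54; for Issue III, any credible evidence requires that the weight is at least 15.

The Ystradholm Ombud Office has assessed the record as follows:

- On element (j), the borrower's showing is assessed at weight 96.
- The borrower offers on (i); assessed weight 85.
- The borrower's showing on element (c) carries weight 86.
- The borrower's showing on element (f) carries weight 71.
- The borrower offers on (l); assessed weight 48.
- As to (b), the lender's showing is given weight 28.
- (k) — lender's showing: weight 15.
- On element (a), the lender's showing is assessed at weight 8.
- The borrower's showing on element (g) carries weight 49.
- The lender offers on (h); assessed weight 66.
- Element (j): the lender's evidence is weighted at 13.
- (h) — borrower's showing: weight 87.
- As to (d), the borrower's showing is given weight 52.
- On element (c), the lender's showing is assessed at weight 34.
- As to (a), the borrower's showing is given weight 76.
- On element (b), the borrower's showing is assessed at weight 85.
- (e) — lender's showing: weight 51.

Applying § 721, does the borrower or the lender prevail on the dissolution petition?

borrower

— Issue I —
Stage I.1 — burden on borrower; standard: a more-likely-than-not showing (weight exceeds 51).
    (a): 76 − 8 = 68 > 51 [met]
    (b): 85 − 28 = 57 > 51 [met]
  Stage I.1 carried; the burden remains with the borrower.
Stage I.2 — burden on borrower; standard: a more-likely-than-not showing (weight exceeds 51).
    (c): 86 − 34 = 52 > 51 [met]
    (d): 52 > 51 [met]
  Stage I.2 carried; the burden shifts to the lender.
Stage I.3 — burden on lender; standard: a more-likely-than-not showing (weight exceeds 51).
    (e): 51 ≤ 51 [not met]
  Stage I.3 not carried; the lender fails its burden.
So the borrower prevails on this issue.
— Issue II —
At Stage II.1 the borrower must meet a substantially-more-likely showing (weight is at least 71): on (f) the weight is 71, which does reach 71, so (f) meets the standard.
  Stage II.1 carried; the burden remains with the borrower.
At Stage II.2 the borrower must meet the preponderance of the evidence (weight exceeds 48): on (g) the weight is 49, > 48, so (g) meets the standard.
  Stage II.2 carried; the burden remains with the borrower.
At Stage II.3 the borrower must meet a scintilla of evidence (weight exceeds 14): on (h) the weight is 87 less the opposing 66 gives net 21, which does exceed 14, so (h) meets the standard.
  The borrower carries the last stage.
With every stage satisfied, the borrower prevails on this issue.
— Issue III —
Stage III.1 (borrower, a heightened civil standard, weight is at least 68): (i) 85 ≥ 68 — meets; (j) net 96−13=83 ≥ 68 — meets.
  All elements met. The burden passes to the lender.
Stage III.2 (lender, any credible evidence, weight is at least 15): (k) 15 ≥ 15 — meets.
  Stage III.2 carried; the burden shifts to the borrower.
Stage III.3 (borrower, the balance of probabilities, weight is at least 54): (l) 48 < 54 — fails.
  Not every element is met, so the borrower fails to carry Stage III.3.
The analysis ends at Stage III.3; the lender prevails on this issue.
Per-issue: Issue I → borrower; Issue II → borrower; Issue III → lender. The borrower must prevail on a majority of issues; overall, the borrower prevails.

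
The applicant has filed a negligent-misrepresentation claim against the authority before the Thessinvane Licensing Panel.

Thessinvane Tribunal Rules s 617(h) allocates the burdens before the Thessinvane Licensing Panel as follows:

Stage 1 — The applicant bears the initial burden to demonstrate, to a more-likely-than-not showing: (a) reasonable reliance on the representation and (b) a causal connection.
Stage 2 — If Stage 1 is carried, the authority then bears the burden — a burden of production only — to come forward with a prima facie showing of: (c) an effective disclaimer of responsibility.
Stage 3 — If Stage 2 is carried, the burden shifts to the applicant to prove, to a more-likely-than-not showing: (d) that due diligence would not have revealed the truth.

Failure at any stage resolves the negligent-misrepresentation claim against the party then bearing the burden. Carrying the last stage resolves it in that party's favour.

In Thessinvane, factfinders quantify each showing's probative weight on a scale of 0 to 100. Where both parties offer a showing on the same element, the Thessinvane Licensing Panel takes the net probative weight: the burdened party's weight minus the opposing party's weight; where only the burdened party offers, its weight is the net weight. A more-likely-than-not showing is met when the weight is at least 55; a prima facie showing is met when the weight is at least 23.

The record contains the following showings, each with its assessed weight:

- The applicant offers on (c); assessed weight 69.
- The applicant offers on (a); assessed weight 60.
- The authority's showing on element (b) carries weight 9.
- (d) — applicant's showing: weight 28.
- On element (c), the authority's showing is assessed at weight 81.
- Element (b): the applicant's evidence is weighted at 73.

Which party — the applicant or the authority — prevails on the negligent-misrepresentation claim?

Stage 1 (applicant, a more-likely-than-not showing, weight is at least 55): (a) 60 ≥ 55 — meets; (b) net 73−9=64 ≥ 55 — meets.
  The applicant carries Stage 1; the authority now bears the burden.
Stage 2 (authority, a prima facie showing, weight is at least 23): (c) net 81−69=12 < 23 — fails.
  Not every element is met, so the authority fails to carry Stage 2.
So the applicant prevails.

applicant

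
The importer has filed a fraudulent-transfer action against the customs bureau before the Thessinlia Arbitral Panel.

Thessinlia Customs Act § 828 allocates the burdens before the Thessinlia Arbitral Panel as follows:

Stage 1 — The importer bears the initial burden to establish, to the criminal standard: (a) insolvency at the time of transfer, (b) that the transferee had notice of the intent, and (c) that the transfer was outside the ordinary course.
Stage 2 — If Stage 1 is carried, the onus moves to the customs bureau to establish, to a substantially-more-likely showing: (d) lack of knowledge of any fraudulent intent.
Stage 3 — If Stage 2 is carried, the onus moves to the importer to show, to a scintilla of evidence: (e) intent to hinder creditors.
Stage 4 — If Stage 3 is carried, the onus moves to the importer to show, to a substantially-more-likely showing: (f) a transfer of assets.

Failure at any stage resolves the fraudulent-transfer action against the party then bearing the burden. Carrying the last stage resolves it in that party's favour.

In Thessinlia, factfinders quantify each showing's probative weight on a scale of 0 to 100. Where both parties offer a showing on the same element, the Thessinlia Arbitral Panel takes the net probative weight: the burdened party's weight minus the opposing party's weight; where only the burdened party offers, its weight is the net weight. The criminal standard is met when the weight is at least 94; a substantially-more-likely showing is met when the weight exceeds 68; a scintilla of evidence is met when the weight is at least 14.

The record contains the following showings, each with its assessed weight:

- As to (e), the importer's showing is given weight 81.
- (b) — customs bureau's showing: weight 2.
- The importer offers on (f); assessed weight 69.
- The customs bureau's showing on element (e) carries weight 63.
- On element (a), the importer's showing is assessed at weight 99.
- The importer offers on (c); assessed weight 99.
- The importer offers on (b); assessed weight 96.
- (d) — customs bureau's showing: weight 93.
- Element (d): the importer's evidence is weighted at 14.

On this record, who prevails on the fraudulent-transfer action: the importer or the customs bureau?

At Stage 1 the importer must meet the criminal standard (weight is at least 94): on (a) the weight is 99, which does reach 94, so (a) meets the standard; on (b) the weight is 96 less the opposing 2 gives net 94, which does reach 94, so (b) meets the standard; on (c) the weight is 99, ≥ 94, so (c) meets the standard.
  The importer carries Stage 1; the customs bureau now bears the burden.
At Stage 2 the customs bureau must meet a substantially-more-likely showing (weight exceeds 68): on (d) the weight is 93 less the opposing 14 gives net 79, > 68, so (d) meets the standard.
  Stage 2 carried; the burden shifts to the importer.
At Stage 3 the importer must meet a scintilla of evidence (weight is at least 14): on (e) the weight is 81 less the opposing 63 gives net 18, which does reach 14, so (e) meets the standard.
  Stage 3 is satisfied; the importer continues to bear the burden.
At Stage 4 the importer must meet a substantially-more-likely showing (weight exceeds 68): on (f) the weight is 69, > 68, so (f) meets the standard.
  All elements met at the final stage.
Every stage carried; the importer prevails.

importer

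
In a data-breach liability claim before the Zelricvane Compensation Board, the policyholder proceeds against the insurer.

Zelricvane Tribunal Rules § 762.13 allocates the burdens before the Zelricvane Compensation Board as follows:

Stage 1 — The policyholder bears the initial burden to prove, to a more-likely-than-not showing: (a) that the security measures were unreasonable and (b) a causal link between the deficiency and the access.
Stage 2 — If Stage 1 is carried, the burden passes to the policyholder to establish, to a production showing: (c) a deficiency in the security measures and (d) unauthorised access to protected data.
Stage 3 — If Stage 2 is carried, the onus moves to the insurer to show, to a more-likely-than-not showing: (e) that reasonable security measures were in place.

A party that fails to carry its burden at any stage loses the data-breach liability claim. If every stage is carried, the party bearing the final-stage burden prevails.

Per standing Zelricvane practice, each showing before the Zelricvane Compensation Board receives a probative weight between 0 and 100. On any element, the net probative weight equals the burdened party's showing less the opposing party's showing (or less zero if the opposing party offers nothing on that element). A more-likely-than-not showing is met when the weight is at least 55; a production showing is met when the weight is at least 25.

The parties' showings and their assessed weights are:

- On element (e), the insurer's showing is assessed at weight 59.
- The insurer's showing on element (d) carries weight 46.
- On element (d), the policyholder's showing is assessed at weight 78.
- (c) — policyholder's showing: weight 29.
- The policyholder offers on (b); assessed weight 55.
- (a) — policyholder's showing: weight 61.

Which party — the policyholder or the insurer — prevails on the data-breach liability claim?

insurer

At Stage 1 the policyholder must meet a more-likely-than-not showing (weight is at least 55): on (a) the weight is 61, ≥ 55, so (a) meets the standard; on (b) the weight is 55, which does reach 55, so (b) meets the standard.
  Stage 1 is satisfied; the policyholder continues to bear the burden.
At Stage 2 the policyholder must meet a production showing (weight is at least 25): on (c) the weight is 29, which does reach 25, so (c) meets the standard; on (d) the weight is 78 less the opposing 46 gives net 32, which does reach 25, so (d) meets the standard.
  The policyholder carries Stage 2; the insurer now bears the burden.
At Stage 3 the insurer must meet a more-likely-than-not showing (weight is at least 55): on (e) the weight is 59, ≥ 55, so (e) meets the standard.
  The insurer carries the last stage.
With every stage satisfied, the insurer prevails.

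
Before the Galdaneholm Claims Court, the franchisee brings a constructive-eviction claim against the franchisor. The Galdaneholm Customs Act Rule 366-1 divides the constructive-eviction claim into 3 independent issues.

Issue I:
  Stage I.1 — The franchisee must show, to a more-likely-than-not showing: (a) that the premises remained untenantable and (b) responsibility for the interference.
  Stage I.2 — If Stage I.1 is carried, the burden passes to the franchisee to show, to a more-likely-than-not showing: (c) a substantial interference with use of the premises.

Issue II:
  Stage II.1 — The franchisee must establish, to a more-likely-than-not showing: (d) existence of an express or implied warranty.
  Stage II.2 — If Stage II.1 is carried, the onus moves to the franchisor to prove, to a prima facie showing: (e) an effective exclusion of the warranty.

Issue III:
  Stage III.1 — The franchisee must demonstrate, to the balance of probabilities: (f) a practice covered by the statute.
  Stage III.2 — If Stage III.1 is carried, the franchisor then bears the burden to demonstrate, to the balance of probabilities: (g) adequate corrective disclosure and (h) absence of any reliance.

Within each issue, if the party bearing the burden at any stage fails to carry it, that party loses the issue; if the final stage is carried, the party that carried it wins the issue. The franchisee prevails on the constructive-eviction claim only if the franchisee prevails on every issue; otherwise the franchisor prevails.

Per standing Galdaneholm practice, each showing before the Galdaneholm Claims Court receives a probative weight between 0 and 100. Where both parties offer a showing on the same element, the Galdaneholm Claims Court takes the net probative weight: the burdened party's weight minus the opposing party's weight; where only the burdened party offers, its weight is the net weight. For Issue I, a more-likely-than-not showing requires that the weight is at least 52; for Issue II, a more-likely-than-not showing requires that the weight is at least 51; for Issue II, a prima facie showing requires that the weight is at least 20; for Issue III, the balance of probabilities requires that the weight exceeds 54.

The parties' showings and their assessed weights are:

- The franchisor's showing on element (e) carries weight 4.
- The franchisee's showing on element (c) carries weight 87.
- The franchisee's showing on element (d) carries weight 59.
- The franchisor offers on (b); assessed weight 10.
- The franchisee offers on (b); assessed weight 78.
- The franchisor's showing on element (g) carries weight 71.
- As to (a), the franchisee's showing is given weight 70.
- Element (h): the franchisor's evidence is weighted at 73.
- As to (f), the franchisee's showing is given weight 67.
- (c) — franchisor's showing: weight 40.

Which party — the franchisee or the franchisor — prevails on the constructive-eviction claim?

— Issue I —
Stage I.1 — burden on franchisee; standard: a more-likely-than-not showing (weight is at least 52).
    (a): 70 ≥ 52 [met]
    (b): 78 − 10 = 68 ≥ 52 [met]
  Stage I.1 is satisfied; the franchisee continues to bear the burden.
Stage I.2 — burden on franchisee; standard: a more-likely-than-not showing (weight is at least 52).
    (c): 87 − 40 = 47 < 52 [not met]
  Not every element is met, so the franchisee fails to carry Stage I.2.
The analysis ends at Stage I.2; the franchisor prevails on this issue.
— Issue II —
At Stage II.1 the franchisee must meet a more-likely-than-not showing (weight is at least 51): on (d) the weight is 59, ≥ 51, so (d) meets the standard.
  Stage II.1 is satisfied; the onus moves to the franchisor.
At Stage II.2 the franchisor must meet a prima facie showing (weight is at least 20): on (e) the weight is 4, < 20, so (e) does not meet the standard.
  Stage II.2 not carried; the franchisor fails its burden.
The franchisee prevails on this issue.
— Issue III —
Stage III.1 — burden on franchisee; standard: the balance of probabilities (weight exceeds 54).
    (f): 67 > 54 [met]
  The franchisee carries Stage III.1; the franchisor now bears the burden.
Stage III.2 — burden on franchisor; standard: the balance of probabilities (weight exceeds 54).
    (g): 71 > 54 [met]
    (h): 73 > 54 [met]
  Stage III.2 carried; the final stage is satisfied.
With every stage satisfied, the franchisor prevails on this issue.
Per-issue: Issue I → franchisor; Issue II → franchisee; Issue III → franchisor. The franchisee must prevail on every issue; overall, the franchisor prevails.

franchisor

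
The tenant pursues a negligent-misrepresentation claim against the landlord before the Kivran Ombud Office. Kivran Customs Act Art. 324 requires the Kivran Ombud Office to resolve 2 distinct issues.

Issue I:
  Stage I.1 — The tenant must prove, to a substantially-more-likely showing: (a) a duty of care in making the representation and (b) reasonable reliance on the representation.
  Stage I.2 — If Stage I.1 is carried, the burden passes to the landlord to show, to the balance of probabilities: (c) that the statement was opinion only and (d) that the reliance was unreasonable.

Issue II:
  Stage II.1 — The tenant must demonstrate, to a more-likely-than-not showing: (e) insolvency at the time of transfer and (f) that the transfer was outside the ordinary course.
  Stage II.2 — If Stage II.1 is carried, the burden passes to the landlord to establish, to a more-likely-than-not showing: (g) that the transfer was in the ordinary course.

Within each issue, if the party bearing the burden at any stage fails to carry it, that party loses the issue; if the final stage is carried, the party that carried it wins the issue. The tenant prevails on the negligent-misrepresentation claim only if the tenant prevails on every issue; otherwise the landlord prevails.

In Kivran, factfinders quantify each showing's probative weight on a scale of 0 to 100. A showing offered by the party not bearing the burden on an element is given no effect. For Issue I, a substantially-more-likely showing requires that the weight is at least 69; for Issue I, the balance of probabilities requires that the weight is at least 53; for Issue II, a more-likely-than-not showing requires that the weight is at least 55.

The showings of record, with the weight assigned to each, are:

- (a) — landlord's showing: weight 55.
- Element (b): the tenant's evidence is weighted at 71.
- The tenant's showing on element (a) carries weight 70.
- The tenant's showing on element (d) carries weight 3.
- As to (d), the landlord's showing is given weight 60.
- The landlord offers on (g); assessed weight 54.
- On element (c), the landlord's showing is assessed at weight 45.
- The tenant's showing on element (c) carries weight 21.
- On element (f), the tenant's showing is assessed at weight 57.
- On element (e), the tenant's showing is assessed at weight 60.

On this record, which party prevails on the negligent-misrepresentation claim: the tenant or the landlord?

tenant

— Issue I —
Stage I.1 — burden on tenant; standard: a substantially-more-likely showing (weight is at least 69).
    (a): 70 (landlord's 55 disregarded) ≥ 69 [met]
    (b): 71 ≥ 69 [met]
  The tenant carries Stage I.1; the landlord now bears the burden.
Stage I.2 — burden on landlord; standard: the balance of probabilities (weight is at least 53).
    (c): 45 (tenant's 21 disregarded) < 53 [not met]
    (d): 60 (tenant's 3 disregarded) ≥ 53 [met]
  Stage I.2 not carried; the landlord fails its burden.
The tenant prevails on this issue.
— Issue II —
Stage II.1 (tenant, a more-likely-than-not showing, weight is at least 55): (e) 60 ≥ 55 — meets; (f) 57 ≥ 55 — meets.
  All elements met. The burden passes to the landlord.
Stage II.2 (landlord, a more-likely-than-not showing, weight is at least 55): (g) 54 < 55 — fails.
  The landlord does not carry Stage II.2.
The tenant prevails on this issue.
Per-issue: Issue I → tenant; Issue II → tenant. The tenant must prevail on every issue; overall, the tenant prevails.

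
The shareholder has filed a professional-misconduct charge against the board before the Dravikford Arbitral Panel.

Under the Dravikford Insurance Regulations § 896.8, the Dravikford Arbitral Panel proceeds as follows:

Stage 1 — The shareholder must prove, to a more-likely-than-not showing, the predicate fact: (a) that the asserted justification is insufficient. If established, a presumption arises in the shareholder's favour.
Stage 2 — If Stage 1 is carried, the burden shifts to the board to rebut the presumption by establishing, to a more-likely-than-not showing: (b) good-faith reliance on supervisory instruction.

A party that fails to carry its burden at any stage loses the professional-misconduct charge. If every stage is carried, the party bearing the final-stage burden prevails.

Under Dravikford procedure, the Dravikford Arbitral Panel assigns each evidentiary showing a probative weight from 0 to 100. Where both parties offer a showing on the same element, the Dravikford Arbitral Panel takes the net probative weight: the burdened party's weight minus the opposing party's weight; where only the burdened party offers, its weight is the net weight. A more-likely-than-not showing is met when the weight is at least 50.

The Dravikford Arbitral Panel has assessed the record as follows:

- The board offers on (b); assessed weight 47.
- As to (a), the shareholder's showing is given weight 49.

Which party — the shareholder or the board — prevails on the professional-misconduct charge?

board

Stage 1 (shareholder, a more-likely-than-not showing, weight is at least 50): (a) 49 < 50 — fails.
  Stage 1 not carried; the shareholder fails its burden.
The analysis ends at Stage 1; the board prevails.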